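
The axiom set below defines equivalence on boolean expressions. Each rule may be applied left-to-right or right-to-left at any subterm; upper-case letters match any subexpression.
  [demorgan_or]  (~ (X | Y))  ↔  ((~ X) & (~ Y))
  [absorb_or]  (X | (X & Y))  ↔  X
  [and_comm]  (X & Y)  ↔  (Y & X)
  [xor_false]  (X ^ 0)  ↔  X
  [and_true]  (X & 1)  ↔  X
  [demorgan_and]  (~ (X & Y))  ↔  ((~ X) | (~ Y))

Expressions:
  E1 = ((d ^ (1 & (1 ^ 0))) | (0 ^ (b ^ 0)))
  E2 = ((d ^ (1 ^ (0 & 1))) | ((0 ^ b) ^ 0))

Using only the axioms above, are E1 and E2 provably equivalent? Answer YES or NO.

1. [xor_false →] (1 ^ 0)  →  1;  E1 = ((d ^ (1 & 1)) | (0 ^ (b ^ 0)))
2. [and_true →] (1 & 1)  →  1;  E1 = ((d ^ 1) | (0 ^ (b ^ 0)))
3. [xor_false →] (b ^ 0)  →  b;  E1 = ((d ^ 1) | (0 ^ b))
4. [xor_false ←] (0 ^ b)  →  ((0 ^ b) ^ 0);  E1 = ((d ^ 1) | ((0 ^ b) ^ 0))
5. [xor_false ←] 1  →  (1 ^ 0);  E1 = ((d ^ (1 ^ 0)) | ((0 ^ b) ^ 0))
6. [and_true ←] 0  →  (0 & 1);  this is E2

YES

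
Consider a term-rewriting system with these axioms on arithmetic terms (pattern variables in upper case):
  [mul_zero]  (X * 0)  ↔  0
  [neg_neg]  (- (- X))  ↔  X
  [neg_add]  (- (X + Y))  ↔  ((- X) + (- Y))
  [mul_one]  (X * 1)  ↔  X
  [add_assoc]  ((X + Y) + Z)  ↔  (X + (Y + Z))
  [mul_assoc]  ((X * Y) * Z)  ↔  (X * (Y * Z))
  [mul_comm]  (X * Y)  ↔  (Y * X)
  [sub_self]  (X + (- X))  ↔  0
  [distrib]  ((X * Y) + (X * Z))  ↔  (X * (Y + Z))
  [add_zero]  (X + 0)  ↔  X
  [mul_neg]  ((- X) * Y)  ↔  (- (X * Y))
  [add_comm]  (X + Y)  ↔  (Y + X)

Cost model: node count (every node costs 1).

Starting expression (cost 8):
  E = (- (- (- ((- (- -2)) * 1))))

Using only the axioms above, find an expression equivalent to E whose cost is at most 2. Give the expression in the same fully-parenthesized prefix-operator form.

(- -2)   [cost 2]

1. [neg_neg →] (- (- ((- (- -2)) * 1)))  →  ((- (- -2)) * 1);  E = (- ((- (- -2)) * 1))
2. [mul_neg →] ((- (- -2)) * 1)  →  (- ((- -2) * 1));  E = (- (- ((- -2) * 1)))
3. [mul_neg →] ((- -2) * 1)  →  (- (-2 * 1));  E = (- (- (- (-2 * 1))))
4. [mul_one →] (-2 * 1)  →  -2;  E = (- (- (- -2)))
5. [neg_neg →] (- (- -2))  →  -2;  cost 2 ≤ 2, done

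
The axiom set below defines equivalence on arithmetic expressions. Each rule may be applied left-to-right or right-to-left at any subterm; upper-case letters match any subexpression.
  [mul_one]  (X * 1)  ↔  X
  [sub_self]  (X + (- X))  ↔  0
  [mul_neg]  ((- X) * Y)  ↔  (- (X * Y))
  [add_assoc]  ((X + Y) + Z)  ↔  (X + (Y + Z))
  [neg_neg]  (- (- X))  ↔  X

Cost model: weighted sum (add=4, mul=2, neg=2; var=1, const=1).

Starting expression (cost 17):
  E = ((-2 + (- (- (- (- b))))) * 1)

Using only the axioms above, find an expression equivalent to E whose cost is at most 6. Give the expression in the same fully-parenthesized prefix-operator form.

(-2 + b)   [cost 6]

(1) (- (- b))  =[neg_neg →]=  b    ⊢ ((-2 + (- (- b))) * 1)
(2) (- (- b))  =[neg_neg →]=  b    ⊢ ((-2 + b) * 1)
(3) ((-2 + b) * 1)  =[mul_one →]=  (-2 + b)    ⊢ cost 6, within 6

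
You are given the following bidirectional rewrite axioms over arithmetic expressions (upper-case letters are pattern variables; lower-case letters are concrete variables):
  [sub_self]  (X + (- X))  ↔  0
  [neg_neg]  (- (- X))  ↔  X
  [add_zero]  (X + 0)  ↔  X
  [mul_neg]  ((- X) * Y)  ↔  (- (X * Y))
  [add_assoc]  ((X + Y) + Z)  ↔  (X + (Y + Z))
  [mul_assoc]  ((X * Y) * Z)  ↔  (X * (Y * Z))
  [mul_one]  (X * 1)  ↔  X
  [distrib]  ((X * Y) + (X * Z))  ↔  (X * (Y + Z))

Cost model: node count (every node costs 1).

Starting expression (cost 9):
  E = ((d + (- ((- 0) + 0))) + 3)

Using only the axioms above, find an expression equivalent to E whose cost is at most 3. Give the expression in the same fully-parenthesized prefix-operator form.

(d + 3)   [cost 3]

step 1: add_zero (→) rewrites ((- 0) + 0) into (- 0), now ((d + (- (- 0))) + 3)
step 2: neg_neg (→) rewrites (- (- 0)) into 0, now ((d + 0) + 3)
step 3: add_zero (→) rewrites (d + 0) into d, reaching cost 3 (bound 3)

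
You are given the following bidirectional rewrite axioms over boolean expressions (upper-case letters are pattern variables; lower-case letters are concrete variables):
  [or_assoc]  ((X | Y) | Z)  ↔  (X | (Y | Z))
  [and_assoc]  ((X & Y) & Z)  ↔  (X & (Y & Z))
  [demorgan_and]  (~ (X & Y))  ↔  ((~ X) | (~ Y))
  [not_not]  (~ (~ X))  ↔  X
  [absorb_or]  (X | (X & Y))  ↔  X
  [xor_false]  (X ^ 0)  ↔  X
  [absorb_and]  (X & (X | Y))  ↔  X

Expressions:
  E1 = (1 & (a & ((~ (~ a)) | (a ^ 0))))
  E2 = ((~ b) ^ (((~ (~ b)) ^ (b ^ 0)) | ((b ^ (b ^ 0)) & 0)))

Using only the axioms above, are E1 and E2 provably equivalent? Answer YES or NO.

NO

The axioms are sound identities: if E1 ↔* E2 then E1 and E2 evaluate identically under any assignment.
Under a=0, b=0: E1 evaluates to 0, E2 to 1. Distinct ⇒ no rewrite sequence connects them.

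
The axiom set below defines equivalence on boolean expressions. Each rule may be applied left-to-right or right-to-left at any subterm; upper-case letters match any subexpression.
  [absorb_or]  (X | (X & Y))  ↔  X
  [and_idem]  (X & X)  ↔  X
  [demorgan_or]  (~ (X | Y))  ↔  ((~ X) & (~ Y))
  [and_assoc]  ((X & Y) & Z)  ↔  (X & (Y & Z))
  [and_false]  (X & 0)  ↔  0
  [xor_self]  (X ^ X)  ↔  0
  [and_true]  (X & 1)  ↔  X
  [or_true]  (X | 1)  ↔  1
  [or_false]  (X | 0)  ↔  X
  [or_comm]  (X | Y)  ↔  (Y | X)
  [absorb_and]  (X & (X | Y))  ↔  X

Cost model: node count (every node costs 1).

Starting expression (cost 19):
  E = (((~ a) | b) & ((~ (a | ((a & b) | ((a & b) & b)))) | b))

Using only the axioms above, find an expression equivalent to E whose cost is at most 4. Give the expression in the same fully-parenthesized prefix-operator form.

(1) ((a & b) | ((a & b) & b))  =[absorb_or →]=  (a & b)    ⊢ (((~ a) | b) & ((~ (a | (a & b))) | b))
(2) (a | (a & b))  =[absorb_or →]=  a    ⊢ (((~ a) | b) & ((~ a) | b))
(3) (((~ a) | b) & ((~ a) | b))  =[and_idem →]=  ((~ a) | b)    ⊢ cost 4, within 4

((~ a) | b)   [cost 4]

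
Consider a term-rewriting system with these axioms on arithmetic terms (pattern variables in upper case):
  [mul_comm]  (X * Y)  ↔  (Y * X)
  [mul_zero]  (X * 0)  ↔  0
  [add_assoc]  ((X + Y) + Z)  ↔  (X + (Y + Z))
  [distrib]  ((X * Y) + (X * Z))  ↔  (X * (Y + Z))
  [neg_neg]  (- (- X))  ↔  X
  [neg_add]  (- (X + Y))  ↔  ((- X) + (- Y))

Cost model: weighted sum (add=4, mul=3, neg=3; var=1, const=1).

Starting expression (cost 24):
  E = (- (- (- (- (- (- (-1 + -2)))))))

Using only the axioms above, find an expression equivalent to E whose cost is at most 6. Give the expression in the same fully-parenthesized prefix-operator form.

(-1 + -2)   [cost 6]

step 1: neg_neg (→) rewrites (- (- (- (- (-1 + -2))))) into (- (- (-1 + -2))), now (- (- (- (- (-1 + -2)))))
step 2: neg_neg (→) rewrites (- (- (-1 + -2))) into (-1 + -2), now (- (- (-1 + -2)))
step 3: neg_neg (→) rewrites (- (- (-1 + -2))) into (-1 + -2), reaching cost 6 (bound 6)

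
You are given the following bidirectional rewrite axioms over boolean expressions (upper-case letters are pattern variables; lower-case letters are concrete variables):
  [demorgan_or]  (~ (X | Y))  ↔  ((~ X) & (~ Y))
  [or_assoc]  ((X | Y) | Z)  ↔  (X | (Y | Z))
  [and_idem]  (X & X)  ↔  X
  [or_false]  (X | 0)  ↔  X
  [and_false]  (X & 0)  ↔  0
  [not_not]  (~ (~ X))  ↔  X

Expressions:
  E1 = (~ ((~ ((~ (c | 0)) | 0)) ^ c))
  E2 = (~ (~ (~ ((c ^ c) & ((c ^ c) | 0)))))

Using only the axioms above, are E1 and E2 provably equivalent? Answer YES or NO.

1. [or_false →] ((~ (c | 0)) | 0)  →  (~ (c | 0));  E1 = (~ ((~ (~ (c | 0))) ^ c))
2. [or_false →] (c | 0)  →  c;  E1 = (~ ((~ (~ c)) ^ c))
3. [not_not →] (~ (~ c))  →  c;  E1 = (~ (c ^ c))
4. [not_not ←] (c ^ c)  →  (~ (~ (c ^ c)));  E1 = (~ (~ (~ (c ^ c))))
5. [and_idem ←] (c ^ c)  →  ((c ^ c) & (c ^ c));  E1 = (~ (~ (~ ((c ^ c) & (c ^ c)))))
6. [or_false ←] (c ^ c)  →  ((c ^ c) | 0);  this is E2

YES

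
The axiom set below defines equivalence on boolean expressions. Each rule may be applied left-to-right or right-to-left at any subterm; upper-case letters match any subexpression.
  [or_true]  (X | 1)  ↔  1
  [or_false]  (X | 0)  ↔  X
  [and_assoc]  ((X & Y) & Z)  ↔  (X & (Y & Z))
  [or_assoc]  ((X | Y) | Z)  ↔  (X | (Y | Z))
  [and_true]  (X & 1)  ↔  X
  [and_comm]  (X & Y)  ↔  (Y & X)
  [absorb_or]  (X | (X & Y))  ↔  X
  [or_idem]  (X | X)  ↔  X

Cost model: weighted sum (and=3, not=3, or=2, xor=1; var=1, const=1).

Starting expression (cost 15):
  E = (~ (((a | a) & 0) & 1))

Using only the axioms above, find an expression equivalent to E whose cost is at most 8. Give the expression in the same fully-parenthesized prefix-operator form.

(1) ((a | a) & 0)  =[and_comm →]=  (0 & (a | a))    ⊢ (~ ((0 & (a | a)) & 1))
(2) ((0 & (a | a)) & 1)  =[and_true →]=  (0 & (a | a))    ⊢ (~ (0 & (a | a)))
(3) (a | a)  =[or_idem →]=  a    ⊢ cost 8, within 8

(~ (0 & a))   [cost 8]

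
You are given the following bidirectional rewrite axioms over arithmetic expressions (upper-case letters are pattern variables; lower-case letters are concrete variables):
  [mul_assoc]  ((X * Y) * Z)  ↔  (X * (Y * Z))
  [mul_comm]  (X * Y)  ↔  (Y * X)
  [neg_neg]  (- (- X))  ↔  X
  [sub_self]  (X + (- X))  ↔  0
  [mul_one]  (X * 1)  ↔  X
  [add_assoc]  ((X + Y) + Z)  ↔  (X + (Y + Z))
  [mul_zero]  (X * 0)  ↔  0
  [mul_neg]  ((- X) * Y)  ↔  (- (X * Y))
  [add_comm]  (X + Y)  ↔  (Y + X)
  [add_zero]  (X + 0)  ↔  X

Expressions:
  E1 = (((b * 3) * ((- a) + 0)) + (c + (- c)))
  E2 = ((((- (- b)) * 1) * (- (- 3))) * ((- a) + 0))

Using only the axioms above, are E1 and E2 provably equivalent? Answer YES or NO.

YES

step 1: add_zero (→) rewrites ((- a) + 0) into (- a), now (((b * 3) * (- a)) + (c + (- c)))
step 2: sub_self (→) rewrites (c + (- c)) into 0, now (((b * 3) * (- a)) + 0)
step 3: add_zero (→) rewrites (((b * 3) * (- a)) + 0) into ((b * 3) * (- a))
step 4: neg_neg (←) rewrites b into (- (- b)), now (((- (- b)) * 3) * (- a))
step 5: neg_neg (←) rewrites 3 into (- (- 3)), now (((- (- b)) * (- (- 3))) * (- a))
step 6: add_zero (←) rewrites (- a) into ((- a) + 0), now (((- (- b)) * (- (- 3))) * ((- a) + 0))
step 7: mul_one (←) rewrites (- (- b)) into ((- (- b)) * 1), which is E2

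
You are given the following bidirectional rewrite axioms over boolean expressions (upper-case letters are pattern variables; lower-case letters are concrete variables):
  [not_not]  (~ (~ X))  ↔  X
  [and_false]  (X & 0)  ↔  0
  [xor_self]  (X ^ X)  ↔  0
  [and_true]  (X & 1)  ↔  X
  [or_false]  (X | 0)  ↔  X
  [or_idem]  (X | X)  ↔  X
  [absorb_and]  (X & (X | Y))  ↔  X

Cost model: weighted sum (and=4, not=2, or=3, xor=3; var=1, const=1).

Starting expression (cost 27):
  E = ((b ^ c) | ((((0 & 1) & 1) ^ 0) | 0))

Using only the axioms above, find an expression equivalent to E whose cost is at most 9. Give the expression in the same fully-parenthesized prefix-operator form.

1. [and_true →] ((0 & 1) & 1)  →  (0 & 1);  E = ((b ^ c) | (((0 & 1) ^ 0) | 0))
2. [and_true →] (0 & 1)  →  0;  E = ((b ^ c) | ((0 ^ 0) | 0))
3. [xor_self →] (0 ^ 0)  →  0;  E = ((b ^ c) | (0 | 0))
4. [or_false →] (0 | 0)  →  0;  cost 9 ≤ 9, done

((b ^ c) | 0)   [cost 9]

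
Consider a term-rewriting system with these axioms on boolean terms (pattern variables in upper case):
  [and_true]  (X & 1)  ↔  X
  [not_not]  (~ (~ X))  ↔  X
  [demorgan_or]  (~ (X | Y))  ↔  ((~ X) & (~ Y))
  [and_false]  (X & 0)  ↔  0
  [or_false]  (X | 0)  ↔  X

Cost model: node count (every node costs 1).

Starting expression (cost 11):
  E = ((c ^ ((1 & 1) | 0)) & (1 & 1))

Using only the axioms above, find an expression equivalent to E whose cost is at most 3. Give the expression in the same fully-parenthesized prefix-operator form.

(c ^ 1)   [cost 3]

1. [and_true →] (1 & 1)  →  1;  E = ((c ^ (1 | 0)) & (1 & 1))
2. [or_false →] (1 | 0)  →  1;  E = ((c ^ 1) & (1 & 1))
3. [and_true →] (1 & 1)  →  1;  E = ((c ^ 1) & 1)
4. [and_true →] ((c ^ 1) & 1)  →  (c ^ 1);  cost 3 ≤ 3, done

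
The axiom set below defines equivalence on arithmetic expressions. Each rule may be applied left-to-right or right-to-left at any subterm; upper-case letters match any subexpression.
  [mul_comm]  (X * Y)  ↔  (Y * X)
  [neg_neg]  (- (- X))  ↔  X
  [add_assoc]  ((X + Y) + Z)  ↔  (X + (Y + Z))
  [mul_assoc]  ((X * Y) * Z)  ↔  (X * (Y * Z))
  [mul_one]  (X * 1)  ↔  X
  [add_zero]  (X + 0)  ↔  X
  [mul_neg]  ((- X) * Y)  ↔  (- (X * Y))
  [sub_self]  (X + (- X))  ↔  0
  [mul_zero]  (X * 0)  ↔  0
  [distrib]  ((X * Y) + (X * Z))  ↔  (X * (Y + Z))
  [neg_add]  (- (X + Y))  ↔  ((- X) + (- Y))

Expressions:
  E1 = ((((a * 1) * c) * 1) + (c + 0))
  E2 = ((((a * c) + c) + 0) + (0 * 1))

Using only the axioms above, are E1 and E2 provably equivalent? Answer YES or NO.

YES

step 1: add_zero (→) rewrites (c + 0) into c, now ((((a * 1) * c) * 1) + c)
step 2: mul_one (→) rewrites (((a * 1) * c) * 1) into ((a * 1) * c), now (((a * 1) * c) + c)
step 3: mul_one (→) rewrites (a * 1) into a, now ((a * c) + c)
step 4: add_zero (←) rewrites ((a * c) + c) into (((a * c) + c) + 0)
step 5: mul_one (←) rewrites 0 into (0 * 1), now (((a * c) + c) + (0 * 1))
step 6: add_zero (←) rewrites ((a * c) + c) into (((a * c) + c) + 0), which is E2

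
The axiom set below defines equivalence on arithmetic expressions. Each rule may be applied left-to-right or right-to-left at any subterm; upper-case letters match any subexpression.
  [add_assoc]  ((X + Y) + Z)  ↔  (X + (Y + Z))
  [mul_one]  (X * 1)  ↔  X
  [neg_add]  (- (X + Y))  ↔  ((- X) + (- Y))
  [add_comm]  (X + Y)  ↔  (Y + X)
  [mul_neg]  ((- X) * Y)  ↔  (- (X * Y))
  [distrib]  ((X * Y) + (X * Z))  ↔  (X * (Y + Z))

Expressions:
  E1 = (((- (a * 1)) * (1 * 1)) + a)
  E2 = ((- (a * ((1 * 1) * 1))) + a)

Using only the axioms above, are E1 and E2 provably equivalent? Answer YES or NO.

YES

(1) (1 * 1)  =[mul_one →]=  1    ⊢ (((- (a * 1)) * 1) + a)
(2) (a * 1)  =[mul_one →]=  a    ⊢ (((- a) * 1) + a)
(3) ((- a) * 1)  =[mul_one →]=  (- a)    ⊢ ((- a) + a)
(4) a  =[mul_one ←]=  (a * 1)    ⊢ ((- (a * 1)) + a)
(5) 1  =[mul_one ←]=  (1 * 1)    ⊢ ((- (a * (1 * 1))) + a)
(6) 1  =[mul_one ←]=  (1 * 1)    ⊢ E2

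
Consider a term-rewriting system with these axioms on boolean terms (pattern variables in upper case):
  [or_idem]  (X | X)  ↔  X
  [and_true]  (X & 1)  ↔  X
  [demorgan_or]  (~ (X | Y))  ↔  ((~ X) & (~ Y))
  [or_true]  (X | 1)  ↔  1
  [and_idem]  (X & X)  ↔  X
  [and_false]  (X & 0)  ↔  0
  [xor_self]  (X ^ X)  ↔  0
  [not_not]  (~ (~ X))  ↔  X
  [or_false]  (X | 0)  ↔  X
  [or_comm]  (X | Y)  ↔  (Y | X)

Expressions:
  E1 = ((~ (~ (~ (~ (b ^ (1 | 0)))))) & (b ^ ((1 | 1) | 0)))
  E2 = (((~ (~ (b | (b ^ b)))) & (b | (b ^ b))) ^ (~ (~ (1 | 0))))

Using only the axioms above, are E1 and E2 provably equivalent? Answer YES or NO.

(1) (~ (~ (~ (~ (b ^ (1 | 0))))))  =[not_not →]=  (~ (~ (b ^ (1 | 0))))    ⊢ ((~ (~ (b ^ (1 | 0)))) & (b ^ ((1 | 1) | 0)))
(2) (~ (~ (b ^ (1 | 0))))  =[not_not →]=  (b ^ (1 | 0))    ⊢ ((b ^ (1 | 0)) & (b ^ ((1 | 1) | 0)))
(3) (1 | 1)  =[or_idem →]=  1    ⊢ ((b ^ (1 | 0)) & (b ^ (1 | 0)))
(4) ((b ^ (1 | 0)) & (b ^ (1 | 0)))  =[and_idem →]=  (b ^ (1 | 0))
(5) b  =[or_false ←]=  (b | 0)    ⊢ ((b | 0) ^ (1 | 0))
(6) (1 | 0)  =[not_not ←]=  (~ (~ (1 | 0)))    ⊢ ((b | 0) ^ (~ (~ (1 | 0))))
(7) 0  =[xor_self ←]=  (b ^ b)    ⊢ ((b | (b ^ b)) ^ (~ (~ (1 | 0))))
(8) (b | (b ^ b))  =[and_idem ←]=  ((b | (b ^ b)) & (b | (b ^ b)))    ⊢ (((b | (b ^ b)) & (b | (b ^ b))) ^ (~ (~ (1 | 0))))
(9) (b | (b ^ b))  =[not_not ←]=  (~ (~ (b | (b ^ b))))    ⊢ E2

YES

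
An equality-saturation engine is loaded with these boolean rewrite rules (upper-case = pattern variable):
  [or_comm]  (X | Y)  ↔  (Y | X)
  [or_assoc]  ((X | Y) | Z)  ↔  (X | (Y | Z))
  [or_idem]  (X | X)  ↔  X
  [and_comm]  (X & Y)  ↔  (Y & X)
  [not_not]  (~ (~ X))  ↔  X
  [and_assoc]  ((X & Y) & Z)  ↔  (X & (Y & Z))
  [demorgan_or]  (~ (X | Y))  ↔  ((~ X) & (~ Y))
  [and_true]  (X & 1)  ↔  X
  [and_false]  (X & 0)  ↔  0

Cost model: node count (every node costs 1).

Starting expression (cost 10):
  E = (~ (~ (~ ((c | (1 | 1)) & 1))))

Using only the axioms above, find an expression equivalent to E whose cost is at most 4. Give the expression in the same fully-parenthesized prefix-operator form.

step 1: or_idem (→) rewrites (1 | 1) into 1, now (~ (~ (~ ((c | 1) & 1))))
step 2: and_true (→) rewrites ((c | 1) & 1) into (c | 1), now (~ (~ (~ (c | 1))))
step 3: not_not (→) rewrites (~ (~ (~ (c | 1)))) into (~ (c | 1)), reaching cost 4 (bound 4)

(~ (c | 1))   [cost 4]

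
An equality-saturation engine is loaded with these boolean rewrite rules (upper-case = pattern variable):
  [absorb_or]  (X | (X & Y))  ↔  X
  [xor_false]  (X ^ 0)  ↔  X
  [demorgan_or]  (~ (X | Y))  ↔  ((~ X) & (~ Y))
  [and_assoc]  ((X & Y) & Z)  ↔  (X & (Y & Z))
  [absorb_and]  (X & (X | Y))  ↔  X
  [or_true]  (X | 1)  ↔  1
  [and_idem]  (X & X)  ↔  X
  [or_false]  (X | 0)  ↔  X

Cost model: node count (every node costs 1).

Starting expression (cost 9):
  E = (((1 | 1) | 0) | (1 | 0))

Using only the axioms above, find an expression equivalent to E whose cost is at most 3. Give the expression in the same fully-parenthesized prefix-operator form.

(1 | 1)   [cost 3]

1. [or_false →] ((1 | 1) | 0)  →  (1 | 1);  E = ((1 | 1) | (1 | 0))
2. [or_false →] (1 | 0)  →  1;  E = ((1 | 1) | 1)
3. [or_true →] (1 | 1)  →  1;  cost 3 ≤ 3, done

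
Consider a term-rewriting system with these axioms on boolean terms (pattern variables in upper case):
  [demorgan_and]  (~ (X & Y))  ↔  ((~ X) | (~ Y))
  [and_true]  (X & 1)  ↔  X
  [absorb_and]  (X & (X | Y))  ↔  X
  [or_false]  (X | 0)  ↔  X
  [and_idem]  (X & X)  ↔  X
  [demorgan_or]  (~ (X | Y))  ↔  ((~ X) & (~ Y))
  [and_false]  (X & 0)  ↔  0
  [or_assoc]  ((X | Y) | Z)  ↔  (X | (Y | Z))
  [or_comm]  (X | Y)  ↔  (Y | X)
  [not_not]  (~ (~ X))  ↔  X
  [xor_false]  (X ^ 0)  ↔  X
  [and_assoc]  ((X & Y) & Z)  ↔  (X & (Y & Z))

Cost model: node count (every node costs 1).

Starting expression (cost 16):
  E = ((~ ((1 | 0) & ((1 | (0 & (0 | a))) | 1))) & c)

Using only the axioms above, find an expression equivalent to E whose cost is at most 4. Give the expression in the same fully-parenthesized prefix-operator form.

(1) (0 & (0 | a))  =[absorb_and →]=  0    ⊢ ((~ ((1 | 0) & ((1 | 0) | 1))) & c)
(2) ((1 | 0) & ((1 | 0) | 1))  =[absorb_and →]=  (1 | 0)    ⊢ ((~ (1 | 0)) & c)
(3) (1 | 0)  =[or_false →]=  1    ⊢ cost 4, within 4

((~ 1) & c)   [cost 4]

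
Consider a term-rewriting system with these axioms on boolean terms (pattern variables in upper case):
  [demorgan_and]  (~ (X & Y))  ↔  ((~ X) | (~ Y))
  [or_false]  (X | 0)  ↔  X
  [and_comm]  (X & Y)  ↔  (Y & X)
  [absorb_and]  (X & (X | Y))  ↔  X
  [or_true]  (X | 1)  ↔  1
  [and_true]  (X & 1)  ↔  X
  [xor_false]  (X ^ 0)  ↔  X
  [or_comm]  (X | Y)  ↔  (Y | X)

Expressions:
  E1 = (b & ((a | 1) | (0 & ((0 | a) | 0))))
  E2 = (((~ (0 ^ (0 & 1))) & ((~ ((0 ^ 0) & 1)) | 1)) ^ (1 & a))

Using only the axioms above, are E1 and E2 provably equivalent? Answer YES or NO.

The axioms are sound identities: if E1 ↔* E2 then E1 and E2 evaluate identically under any assignment.
Under a=0, b=0: E1 evaluates to 0, E2 to 1. Distinct ⇒ no rewrite sequence connects them.

NO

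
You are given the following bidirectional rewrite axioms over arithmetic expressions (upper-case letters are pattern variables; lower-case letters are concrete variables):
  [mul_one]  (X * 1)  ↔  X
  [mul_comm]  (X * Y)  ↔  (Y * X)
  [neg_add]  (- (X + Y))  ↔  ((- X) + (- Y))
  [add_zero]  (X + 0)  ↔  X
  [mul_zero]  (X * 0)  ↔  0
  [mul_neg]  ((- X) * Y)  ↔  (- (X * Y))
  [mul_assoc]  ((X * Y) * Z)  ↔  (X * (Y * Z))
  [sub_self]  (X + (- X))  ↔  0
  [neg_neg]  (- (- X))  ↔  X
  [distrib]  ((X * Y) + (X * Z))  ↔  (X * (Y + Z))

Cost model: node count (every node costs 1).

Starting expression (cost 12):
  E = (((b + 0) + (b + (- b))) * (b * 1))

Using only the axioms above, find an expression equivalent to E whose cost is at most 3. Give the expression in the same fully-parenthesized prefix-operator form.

(1) (b + (- b))  =[sub_self →]=  0    ⊢ (((b + 0) + 0) * (b * 1))
(2) (b + 0)  =[add_zero →]=  b    ⊢ ((b + 0) * (b * 1))
(3) (b * 1)  =[mul_one →]=  b    ⊢ ((b + 0) * b)
(4) (b + 0)  =[add_zero →]=  b    ⊢ cost 3, within 3

(b * b)   [cost 3]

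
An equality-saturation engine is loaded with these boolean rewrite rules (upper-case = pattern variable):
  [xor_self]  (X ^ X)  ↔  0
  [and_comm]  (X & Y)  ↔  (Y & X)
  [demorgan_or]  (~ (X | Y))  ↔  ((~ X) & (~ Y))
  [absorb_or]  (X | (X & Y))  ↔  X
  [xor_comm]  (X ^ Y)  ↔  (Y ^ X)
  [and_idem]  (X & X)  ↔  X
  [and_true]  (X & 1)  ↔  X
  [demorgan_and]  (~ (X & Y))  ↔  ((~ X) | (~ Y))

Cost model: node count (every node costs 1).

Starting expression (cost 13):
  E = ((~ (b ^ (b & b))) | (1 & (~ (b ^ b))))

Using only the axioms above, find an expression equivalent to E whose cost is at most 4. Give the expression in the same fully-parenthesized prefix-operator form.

(1) (1 & (~ (b ^ b)))  =[and_comm →]=  ((~ (b ^ b)) & 1)    ⊢ ((~ (b ^ (b & b))) | ((~ (b ^ b)) & 1))
(2) (b & b)  =[and_idem →]=  b    ⊢ ((~ (b ^ b)) | ((~ (b ^ b)) & 1))
(3) ((~ (b ^ b)) | ((~ (b ^ b)) & 1))  =[absorb_or →]=  (~ (b ^ b))    ⊢ cost 4, within 4

(~ (b ^ b))   [cost 4]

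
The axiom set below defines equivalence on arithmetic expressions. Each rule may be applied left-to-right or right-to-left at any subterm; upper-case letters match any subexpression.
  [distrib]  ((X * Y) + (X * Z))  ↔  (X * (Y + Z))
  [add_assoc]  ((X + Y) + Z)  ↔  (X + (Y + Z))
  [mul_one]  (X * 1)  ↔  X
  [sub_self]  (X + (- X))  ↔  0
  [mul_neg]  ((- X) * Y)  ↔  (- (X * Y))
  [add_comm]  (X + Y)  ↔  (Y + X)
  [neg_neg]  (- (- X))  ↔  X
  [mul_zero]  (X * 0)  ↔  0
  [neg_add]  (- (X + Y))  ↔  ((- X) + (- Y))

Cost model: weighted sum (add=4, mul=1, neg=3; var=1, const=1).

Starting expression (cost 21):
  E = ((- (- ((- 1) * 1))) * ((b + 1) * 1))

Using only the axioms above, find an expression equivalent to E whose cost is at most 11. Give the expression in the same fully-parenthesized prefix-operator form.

1. [mul_one →] ((b + 1) * 1)  →  (b + 1);  E = ((- (- ((- 1) * 1))) * (b + 1))
2. [mul_one →] ((- 1) * 1)  →  (- 1);  E = ((- (- (- 1))) * (b + 1))
3. [neg_neg →] (- (- 1))  →  1;  cost 11 ≤ 11, done

((- 1) * (b + 1))   [cost 11]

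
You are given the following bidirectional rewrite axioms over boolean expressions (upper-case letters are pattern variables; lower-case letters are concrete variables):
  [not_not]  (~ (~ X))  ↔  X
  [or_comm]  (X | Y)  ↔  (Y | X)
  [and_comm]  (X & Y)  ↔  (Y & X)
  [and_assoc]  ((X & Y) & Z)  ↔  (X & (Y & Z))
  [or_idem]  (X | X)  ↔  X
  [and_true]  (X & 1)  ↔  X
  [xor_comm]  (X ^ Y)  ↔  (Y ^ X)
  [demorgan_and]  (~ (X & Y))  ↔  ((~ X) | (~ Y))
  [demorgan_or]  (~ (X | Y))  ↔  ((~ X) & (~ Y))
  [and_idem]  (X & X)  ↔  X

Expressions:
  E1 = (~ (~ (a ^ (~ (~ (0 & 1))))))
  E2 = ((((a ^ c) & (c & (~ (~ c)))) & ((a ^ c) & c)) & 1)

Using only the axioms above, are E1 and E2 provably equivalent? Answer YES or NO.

NO

All listed rules preserve value, hence provable equivalence implies equal values everywhere; look for a separating assignment.
a=0, c=1 gives E1 ↦ 0, E2 ↦ 1; values differ ⇒ not provably equivalent.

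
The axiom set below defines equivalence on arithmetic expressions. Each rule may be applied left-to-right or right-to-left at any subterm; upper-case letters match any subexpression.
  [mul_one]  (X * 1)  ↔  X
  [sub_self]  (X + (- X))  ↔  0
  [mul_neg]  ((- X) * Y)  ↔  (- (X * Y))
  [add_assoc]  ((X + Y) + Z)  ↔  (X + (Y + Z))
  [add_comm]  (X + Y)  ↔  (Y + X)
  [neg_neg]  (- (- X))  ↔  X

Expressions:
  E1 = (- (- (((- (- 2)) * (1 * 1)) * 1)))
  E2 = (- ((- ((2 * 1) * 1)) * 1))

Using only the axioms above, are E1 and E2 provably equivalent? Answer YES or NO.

YES

(1) (- (- (((- (- 2)) * (1 * 1)) * 1)))  =[neg_neg →]=  (((- (- 2)) * (1 * 1)) * 1)
(2) (1 * 1)  =[mul_one →]=  1    ⊢ (((- (- 2)) * 1) * 1)
(3) (((- (- 2)) * 1) * 1)  =[mul_one →]=  ((- (- 2)) * 1)
(4) ((- (- 2)) * 1)  =[mul_one →]=  (- (- 2))
(5) (- 2)  =[mul_one ←]=  ((- 2) * 1)    ⊢ (- ((- 2) * 1))
(6) 2  =[mul_one ←]=  (2 * 1)    ⊢ (- ((- (2 * 1)) * 1))
(7) 2  =[mul_one ←]=  (2 * 1)    ⊢ E2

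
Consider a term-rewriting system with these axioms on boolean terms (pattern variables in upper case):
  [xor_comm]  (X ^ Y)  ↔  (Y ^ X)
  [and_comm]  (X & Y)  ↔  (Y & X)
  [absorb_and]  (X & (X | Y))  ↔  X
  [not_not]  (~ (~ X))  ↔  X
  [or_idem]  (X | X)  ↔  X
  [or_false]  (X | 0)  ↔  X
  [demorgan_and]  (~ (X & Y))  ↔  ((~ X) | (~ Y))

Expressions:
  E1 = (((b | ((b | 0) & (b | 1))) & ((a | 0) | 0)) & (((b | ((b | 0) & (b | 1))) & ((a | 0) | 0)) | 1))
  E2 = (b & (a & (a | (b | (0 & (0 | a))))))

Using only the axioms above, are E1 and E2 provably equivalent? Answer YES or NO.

step 1: absorb_and (→) rewrites (((b | ((b | 0) & (b | 1))) & ((a | 0) | 0)) & (((b | ((b | 0) & (b | 1))) & ((a | 0) | 0)) | 1)) into ((b | ((b | 0) & (b | 1))) & ((a | 0) | 0))
step 2: or_false (→) rewrites (b | 0) into b, now ((b | (b & (b | 1))) & ((a | 0) | 0))
step 3: or_false (→) rewrites (a | 0) into a, now ((b | (b & (b | 1))) & (a | 0))
step 4: absorb_and (→) rewrites (b & (b | 1)) into b, now ((b | b) & (a | 0))
step 5: or_false (→) rewrites (a | 0) into a, now ((b | b) & a)
step 6: or_idem (→) rewrites (b | b) into b, now (b & a)
step 7: absorb_and (←) rewrites a into (a & (a | b)), now (b & (a & (a | b)))
step 8: or_false (←) rewrites b into (b | 0), now (b & (a & (a | (b | 0))))
step 9: absorb_and (←) rewrites 0 into (0 & (0 | a)), which is E2

YES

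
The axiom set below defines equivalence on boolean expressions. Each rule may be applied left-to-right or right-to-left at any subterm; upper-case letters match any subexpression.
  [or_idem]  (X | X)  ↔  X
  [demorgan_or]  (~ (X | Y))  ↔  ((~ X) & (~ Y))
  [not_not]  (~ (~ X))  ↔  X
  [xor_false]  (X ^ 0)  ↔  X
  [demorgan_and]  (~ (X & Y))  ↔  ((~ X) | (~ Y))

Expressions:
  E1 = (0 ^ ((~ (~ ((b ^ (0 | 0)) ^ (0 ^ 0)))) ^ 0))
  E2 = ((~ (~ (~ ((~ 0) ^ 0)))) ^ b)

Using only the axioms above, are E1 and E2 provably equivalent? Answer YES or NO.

YES

1. [not_not →] (~ (~ ((b ^ (0 | 0)) ^ (0 ^ 0))))  →  ((b ^ (0 | 0)) ^ (0 ^ 0));  E1 = (0 ^ (((b ^ (0 | 0)) ^ (0 ^ 0)) ^ 0))
2. [xor_false →] (0 ^ 0)  →  0;  E1 = (0 ^ (((b ^ (0 | 0)) ^ 0) ^ 0))
3. [xor_false →] ((b ^ (0 | 0)) ^ 0)  →  (b ^ (0 | 0));  E1 = (0 ^ ((b ^ (0 | 0)) ^ 0))
4. [xor_false →] ((b ^ (0 | 0)) ^ 0)  →  (b ^ (0 | 0));  E1 = (0 ^ (b ^ (0 | 0)))
5. [or_idem →] (0 | 0)  →  0;  E1 = (0 ^ (b ^ 0))
6. [xor_false →] (b ^ 0)  →  b;  E1 = (0 ^ b)
7. [not_not ←] 0  →  (~ (~ 0));  E1 = ((~ (~ 0)) ^ b)
8. [not_not ←] 0  →  (~ (~ 0));  E1 = ((~ (~ (~ (~ 0)))) ^ b)
9. [xor_false ←] (~ 0)  →  ((~ 0) ^ 0);  this is E2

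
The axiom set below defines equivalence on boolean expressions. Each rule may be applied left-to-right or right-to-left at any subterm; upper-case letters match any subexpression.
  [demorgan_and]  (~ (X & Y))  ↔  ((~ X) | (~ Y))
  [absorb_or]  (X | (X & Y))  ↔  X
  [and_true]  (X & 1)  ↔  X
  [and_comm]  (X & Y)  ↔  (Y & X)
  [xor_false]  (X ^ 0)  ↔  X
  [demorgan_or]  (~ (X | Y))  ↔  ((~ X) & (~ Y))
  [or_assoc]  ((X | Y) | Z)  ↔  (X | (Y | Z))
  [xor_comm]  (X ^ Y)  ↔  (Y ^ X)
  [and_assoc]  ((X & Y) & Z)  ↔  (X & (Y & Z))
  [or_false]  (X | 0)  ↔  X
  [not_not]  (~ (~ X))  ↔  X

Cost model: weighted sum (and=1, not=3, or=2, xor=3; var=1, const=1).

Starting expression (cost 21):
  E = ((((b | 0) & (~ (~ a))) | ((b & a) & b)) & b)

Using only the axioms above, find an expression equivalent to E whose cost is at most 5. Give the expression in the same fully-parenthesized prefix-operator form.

1. [not_not →] (~ (~ a))  →  a;  E = ((((b | 0) & a) | ((b & a) & b)) & b)
2. [or_false →] (b | 0)  →  b;  E = (((b & a) | ((b & a) & b)) & b)
3. [absorb_or →] ((b & a) | ((b & a) & b))  →  (b & a);  cost 5 ≤ 5, done

((b & a) & b)   [cost 5]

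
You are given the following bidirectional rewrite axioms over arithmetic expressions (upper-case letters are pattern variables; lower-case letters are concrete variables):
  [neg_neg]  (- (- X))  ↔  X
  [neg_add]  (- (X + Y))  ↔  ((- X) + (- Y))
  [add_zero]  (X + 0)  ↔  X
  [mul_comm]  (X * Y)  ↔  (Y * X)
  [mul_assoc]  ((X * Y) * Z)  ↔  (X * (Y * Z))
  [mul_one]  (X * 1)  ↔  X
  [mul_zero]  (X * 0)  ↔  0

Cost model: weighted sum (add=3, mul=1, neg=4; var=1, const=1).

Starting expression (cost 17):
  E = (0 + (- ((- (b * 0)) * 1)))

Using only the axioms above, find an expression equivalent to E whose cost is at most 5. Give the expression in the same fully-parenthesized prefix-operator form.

(0 + 0)   [cost 5]

step 1: mul_zero (→) rewrites (b * 0) into 0, now (0 + (- ((- 0) * 1)))
step 2: mul_one (→) rewrites ((- 0) * 1) into (- 0), now (0 + (- (- 0)))
step 3: neg_neg (→) rewrites (- (- 0)) into 0, reaching cost 5 (bound 5)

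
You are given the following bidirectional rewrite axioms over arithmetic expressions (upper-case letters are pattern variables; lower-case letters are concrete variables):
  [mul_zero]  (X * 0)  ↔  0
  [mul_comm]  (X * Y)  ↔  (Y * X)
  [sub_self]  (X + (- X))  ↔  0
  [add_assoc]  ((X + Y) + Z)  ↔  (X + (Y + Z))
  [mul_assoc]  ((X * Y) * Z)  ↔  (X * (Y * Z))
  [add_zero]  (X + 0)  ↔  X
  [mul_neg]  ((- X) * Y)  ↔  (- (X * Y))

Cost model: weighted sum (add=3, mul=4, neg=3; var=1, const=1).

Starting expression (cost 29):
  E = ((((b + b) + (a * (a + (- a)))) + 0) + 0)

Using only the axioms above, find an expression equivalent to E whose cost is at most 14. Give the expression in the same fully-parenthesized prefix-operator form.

1. [add_zero →] (((b + b) + (a * (a + (- a)))) + 0)  →  ((b + b) + (a * (a + (- a))));  E = (((b + b) + (a * (a + (- a)))) + 0)
2. [sub_self →] (a + (- a))  →  0;  E = (((b + b) + (a * 0)) + 0)
3. [add_zero →] (((b + b) + (a * 0)) + 0)  →  ((b + b) + (a * 0));  cost 14 ≤ 14, done

((b + b) + (a * 0))   [cost 14]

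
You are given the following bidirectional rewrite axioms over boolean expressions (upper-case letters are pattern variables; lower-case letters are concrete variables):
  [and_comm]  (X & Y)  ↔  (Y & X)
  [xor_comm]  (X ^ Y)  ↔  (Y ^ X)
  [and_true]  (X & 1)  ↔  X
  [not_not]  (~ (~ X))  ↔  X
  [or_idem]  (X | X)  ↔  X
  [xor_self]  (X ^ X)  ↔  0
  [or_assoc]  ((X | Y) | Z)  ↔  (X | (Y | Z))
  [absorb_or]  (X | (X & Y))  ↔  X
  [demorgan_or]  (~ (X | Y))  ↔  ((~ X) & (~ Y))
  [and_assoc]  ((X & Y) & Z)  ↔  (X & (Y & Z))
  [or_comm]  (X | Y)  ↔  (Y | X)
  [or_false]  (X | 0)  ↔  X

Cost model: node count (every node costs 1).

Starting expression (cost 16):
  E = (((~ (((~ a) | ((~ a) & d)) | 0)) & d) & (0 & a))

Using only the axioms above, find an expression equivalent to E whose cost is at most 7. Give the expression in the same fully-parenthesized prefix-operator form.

((a & d) & (0 & a))   [cost 7]

1. [or_false →] (((~ a) | ((~ a) & d)) | 0)  →  ((~ a) | ((~ a) & d));  E = (((~ ((~ a) | ((~ a) & d))) & d) & (0 & a))
2. [absorb_or →] ((~ a) | ((~ a) & d))  →  (~ a);  E = (((~ (~ a)) & d) & (0 & a))
3. [not_not →] (~ (~ a))  →  a;  cost 7 ≤ 7, done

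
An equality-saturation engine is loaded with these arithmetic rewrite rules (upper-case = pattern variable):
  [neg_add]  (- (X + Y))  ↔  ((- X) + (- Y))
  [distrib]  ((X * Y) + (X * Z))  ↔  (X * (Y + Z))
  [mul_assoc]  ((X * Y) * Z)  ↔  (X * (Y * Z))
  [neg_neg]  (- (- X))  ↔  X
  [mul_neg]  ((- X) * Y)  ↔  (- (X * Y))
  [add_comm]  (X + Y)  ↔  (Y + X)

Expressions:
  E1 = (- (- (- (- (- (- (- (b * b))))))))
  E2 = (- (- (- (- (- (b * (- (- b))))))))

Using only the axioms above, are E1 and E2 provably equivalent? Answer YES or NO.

YES

step 1: neg_neg (→) rewrites (- (- (- (- (- (- (b * b))))))) into (- (- (- (- (b * b))))), now (- (- (- (- (- (b * b))))))
step 2: neg_neg (→) rewrites (- (- (- (- (b * b))))) into (- (- (b * b))), now (- (- (- (b * b))))
step 3: neg_neg (←) rewrites b into (- (- b)), now (- (- (- (b * (- (- b))))))
step 4: neg_neg (←) rewrites (b * (- (- b))) into (- (- (b * (- (- b))))), which is E2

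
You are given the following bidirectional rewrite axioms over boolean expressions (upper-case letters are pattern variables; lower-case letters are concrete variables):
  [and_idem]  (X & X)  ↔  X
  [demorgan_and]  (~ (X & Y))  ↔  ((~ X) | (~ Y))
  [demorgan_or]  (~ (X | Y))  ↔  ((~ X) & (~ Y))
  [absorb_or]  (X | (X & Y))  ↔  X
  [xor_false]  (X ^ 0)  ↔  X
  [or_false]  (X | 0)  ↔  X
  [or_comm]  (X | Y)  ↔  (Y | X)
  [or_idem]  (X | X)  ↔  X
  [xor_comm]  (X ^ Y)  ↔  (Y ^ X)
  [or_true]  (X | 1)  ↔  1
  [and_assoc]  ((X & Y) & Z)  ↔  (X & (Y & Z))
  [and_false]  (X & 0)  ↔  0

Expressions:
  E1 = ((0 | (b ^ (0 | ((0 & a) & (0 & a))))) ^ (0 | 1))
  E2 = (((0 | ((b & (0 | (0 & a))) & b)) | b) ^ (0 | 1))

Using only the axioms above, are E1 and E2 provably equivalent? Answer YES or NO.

YES

1. [and_idem →] ((0 & a) & (0 & a))  →  (0 & a);  E1 = ((0 | (b ^ (0 | (0 & a)))) ^ (0 | 1))
2. [absorb_or →] (0 | (0 & a))  →  0;  E1 = ((0 | (b ^ 0)) ^ (0 | 1))
3. [xor_false →] (b ^ 0)  →  b;  E1 = ((0 | b) ^ (0 | 1))
4. [absorb_or ←] 0  →  (0 | (0 & b));  E1 = (((0 | (0 & b)) | b) ^ (0 | 1))
5. [and_false ←] 0  →  (b & 0);  E1 = (((0 | ((b & 0) & b)) | b) ^ (0 | 1))
6. [absorb_or ←] 0  →  (0 | (0 & a));  this is E2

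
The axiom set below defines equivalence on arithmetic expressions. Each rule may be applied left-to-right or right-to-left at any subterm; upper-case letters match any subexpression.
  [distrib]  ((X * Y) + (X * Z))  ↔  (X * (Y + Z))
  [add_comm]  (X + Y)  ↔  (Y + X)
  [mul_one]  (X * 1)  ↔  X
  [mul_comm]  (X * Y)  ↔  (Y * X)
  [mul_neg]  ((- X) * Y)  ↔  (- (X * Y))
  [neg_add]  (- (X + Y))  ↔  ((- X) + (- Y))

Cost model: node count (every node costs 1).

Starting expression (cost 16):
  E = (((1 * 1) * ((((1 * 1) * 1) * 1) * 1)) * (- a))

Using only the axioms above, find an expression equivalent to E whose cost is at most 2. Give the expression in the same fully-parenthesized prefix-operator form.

(1) ((1 * 1) * 1)  =[mul_one →]=  (1 * 1)    ⊢ (((1 * 1) * (((1 * 1) * 1) * 1)) * (- a))
(2) (1 * 1)  =[mul_one →]=  1    ⊢ ((1 * (((1 * 1) * 1) * 1)) * (- a))
(3) (((1 * 1) * 1) * 1)  =[mul_comm →]=  (1 * ((1 * 1) * 1))    ⊢ ((1 * (1 * ((1 * 1) * 1))) * (- a))
(4) (1 * 1)  =[mul_one →]=  1    ⊢ ((1 * (1 * (1 * 1))) * (- a))
(5) (1 * (1 * (1 * 1)))  =[mul_comm →]=  ((1 * (1 * 1)) * 1)    ⊢ (((1 * (1 * 1)) * 1) * (- a))
(6) (((1 * (1 * 1)) * 1) * (- a))  =[mul_comm →]=  ((- a) * ((1 * (1 * 1)) * 1))
(7) (1 * 1)  =[mul_one →]=  1    ⊢ ((- a) * ((1 * 1) * 1))
(8) ((1 * 1) * 1)  =[mul_one →]=  (1 * 1)    ⊢ ((- a) * (1 * 1))
(9) (1 * 1)  =[mul_one →]=  1    ⊢ ((- a) * 1)
(10) ((- a) * 1)  =[mul_neg →]=  (- (a * 1))
(11) (a * 1)  =[mul_one →]=  a    ⊢ cost 2, within 2

(- a)   [cost 2]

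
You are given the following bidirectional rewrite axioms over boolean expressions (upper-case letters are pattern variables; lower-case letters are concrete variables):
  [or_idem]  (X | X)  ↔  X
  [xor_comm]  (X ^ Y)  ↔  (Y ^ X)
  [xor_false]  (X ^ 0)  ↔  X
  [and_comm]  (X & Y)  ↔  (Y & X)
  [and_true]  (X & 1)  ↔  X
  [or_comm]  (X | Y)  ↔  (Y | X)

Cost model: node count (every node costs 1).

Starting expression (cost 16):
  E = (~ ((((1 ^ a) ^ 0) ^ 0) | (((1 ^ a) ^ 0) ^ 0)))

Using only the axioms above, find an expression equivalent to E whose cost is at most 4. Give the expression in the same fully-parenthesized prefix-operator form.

(~ (1 ^ a))   [cost 4]

1. [or_idem →] ((((1 ^ a) ^ 0) ^ 0) | (((1 ^ a) ^ 0) ^ 0))  →  (((1 ^ a) ^ 0) ^ 0);  E = (~ (((1 ^ a) ^ 0) ^ 0))
2. [xor_false →] ((1 ^ a) ^ 0)  →  (1 ^ a);  E = (~ ((1 ^ a) ^ 0))
3. [xor_false →] ((1 ^ a) ^ 0)  →  (1 ^ a);  cost 4 ≤ 4, done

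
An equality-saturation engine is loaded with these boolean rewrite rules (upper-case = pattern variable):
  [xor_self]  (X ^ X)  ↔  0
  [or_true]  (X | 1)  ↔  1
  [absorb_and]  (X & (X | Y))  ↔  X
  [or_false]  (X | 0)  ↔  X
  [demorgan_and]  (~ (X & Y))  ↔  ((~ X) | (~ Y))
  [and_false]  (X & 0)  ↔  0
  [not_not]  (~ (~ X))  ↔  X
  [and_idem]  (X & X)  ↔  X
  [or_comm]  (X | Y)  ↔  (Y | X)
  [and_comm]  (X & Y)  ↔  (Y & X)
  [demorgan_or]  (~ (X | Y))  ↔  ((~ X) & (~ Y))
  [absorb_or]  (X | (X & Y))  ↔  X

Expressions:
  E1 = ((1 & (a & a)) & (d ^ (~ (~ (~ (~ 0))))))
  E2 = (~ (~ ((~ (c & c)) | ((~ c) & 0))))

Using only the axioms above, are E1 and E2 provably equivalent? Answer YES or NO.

NO

Every axiom is a valid identity, so a rewrite proof would force E1 and E2 to agree under every assignment.
At a=0, c=0, d=0: E1 = 0 but E2 = 1; they differ, so no derivation exists.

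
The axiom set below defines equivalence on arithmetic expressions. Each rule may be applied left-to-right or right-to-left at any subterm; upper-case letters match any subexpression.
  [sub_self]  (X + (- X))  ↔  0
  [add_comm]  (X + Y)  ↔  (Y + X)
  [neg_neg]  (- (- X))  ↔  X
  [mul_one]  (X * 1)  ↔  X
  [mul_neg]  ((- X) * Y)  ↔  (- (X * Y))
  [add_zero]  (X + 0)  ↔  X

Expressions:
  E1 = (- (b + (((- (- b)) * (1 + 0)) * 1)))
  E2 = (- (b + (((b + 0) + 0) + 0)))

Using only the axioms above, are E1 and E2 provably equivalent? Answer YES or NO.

step 1: mul_one (→) rewrites (((- (- b)) * (1 + 0)) * 1) into ((- (- b)) * (1 + 0)), now (- (b + ((- (- b)) * (1 + 0))))
step 2: add_zero (→) rewrites (1 + 0) into 1, now (- (b + ((- (- b)) * 1)))
step 3: mul_one (→) rewrites ((- (- b)) * 1) into (- (- b)), now (- (b + (- (- b))))
step 4: neg_neg (→) rewrites (- (- b)) into b, now (- (b + b))
step 5: add_zero (←) rewrites b into (b + 0), now (- (b + (b + 0)))
step 6: add_zero (←) rewrites (b + 0) into ((b + 0) + 0), now (- (b + ((b + 0) + 0)))
step 7: add_zero (←) rewrites b into (b + 0), which is E2

YES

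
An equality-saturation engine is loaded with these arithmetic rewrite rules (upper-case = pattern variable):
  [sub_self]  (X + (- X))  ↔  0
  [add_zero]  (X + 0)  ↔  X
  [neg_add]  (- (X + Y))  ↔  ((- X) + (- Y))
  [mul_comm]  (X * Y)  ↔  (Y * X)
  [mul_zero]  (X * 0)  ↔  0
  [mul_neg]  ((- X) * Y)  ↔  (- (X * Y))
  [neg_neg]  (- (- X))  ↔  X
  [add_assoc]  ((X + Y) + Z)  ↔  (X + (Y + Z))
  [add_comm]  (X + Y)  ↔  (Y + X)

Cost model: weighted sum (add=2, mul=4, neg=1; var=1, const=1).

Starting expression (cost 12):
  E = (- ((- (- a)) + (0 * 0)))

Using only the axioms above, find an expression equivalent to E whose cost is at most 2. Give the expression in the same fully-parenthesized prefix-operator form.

(1) (- (- a))  =[neg_neg →]=  a    ⊢ (- (a + (0 * 0)))
(2) (0 * 0)  =[mul_zero →]=  0    ⊢ (- (a + 0))
(3) (a + 0)  =[add_zero →]=  a    ⊢ cost 2, within 2

(- a)   [cost 2]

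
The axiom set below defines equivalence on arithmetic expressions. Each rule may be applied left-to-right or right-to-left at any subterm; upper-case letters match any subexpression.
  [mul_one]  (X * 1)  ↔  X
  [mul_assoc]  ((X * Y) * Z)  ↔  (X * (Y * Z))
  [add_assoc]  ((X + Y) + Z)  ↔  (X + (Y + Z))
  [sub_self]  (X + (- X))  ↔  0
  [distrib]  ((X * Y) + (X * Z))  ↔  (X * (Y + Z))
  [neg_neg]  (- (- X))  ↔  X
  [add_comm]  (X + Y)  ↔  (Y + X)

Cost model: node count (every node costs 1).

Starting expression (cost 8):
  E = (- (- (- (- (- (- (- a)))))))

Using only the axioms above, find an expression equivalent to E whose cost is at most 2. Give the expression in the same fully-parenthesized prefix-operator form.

1. [neg_neg →] (- (- (- (- (- (- (- a)))))))  →  (- (- (- (- (- a)))))
2. [neg_neg →] (- (- a))  →  a;  E = (- (- (- a)))
3. [neg_neg →] (- (- a))  →  a;  cost 2 ≤ 2, done

(- a)   [cost 2]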